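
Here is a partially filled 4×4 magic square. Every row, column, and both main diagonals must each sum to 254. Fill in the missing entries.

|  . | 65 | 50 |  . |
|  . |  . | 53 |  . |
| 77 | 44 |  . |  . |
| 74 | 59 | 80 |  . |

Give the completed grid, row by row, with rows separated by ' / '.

56 65 50 83 / 47 86 53 68 / 77 44 71 62 / 74 59 80 41

From row 4, 254 − (74 + 59 + 80) gives (4,4) = 41.
From column 2, 254 − (65 + 44 + 59) gives (2,2) = 86.
Column 3 must total 254; the given cells sum to 183, so (3,3) = 71.
Main diagonal needs 254; the known cells sum to 198, so (1,1) = 56.
Using anti-diagonal: 53 + 44 + 74 + ? → (1,4) = 254 − 171 = 83.
Using row 3: 77 + 44 + 71 + ? → (3,4) = 254 − 192 = 62.
From column 1, 254 − (56 + 77 + 74) gives (2,1) = 47.
From column 4, 254 − (83 + 62 + 41) gives (2,4) = 68.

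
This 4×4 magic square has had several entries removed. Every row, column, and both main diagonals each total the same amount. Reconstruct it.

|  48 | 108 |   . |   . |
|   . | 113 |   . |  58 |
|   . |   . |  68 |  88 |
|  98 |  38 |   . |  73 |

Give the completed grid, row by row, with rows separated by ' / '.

48 108 63 83 / 53 113 78 58 / 103 43 68 88 / 98 38 93 73

Main diagonal is already complete: 48 + 113 + 68 + 73 = 302, so that is the magic constant.
Row 4 needs 302; the known cells sum to 209, so (4,3) = 93.
The remaining cell in column 2 is (3,2) = 302 − 259 = 43.
The remaining cell in column 4 is (1,4) = 302 − 219 = 83.
Anti-diagonal: 83 + 43 + 98 + ? = 302, so (2,3) = 78.
Row 1: 48 + 108 + 83 + ? = 302, so (1,3) = 63.
Using row 2: 113 + 78 + 58 + ? → (2,1) = 302 − 249 = 53.
Row 3 must total 302; the given cells sum to 199, so (3,1) = 103.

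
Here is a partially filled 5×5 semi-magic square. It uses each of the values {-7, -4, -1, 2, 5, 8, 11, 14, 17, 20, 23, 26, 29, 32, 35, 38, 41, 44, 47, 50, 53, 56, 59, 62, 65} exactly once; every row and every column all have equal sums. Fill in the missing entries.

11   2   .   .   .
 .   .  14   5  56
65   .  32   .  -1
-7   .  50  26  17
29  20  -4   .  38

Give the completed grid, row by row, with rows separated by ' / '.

The 25 entries sum to 725, so each line sums to 725/5 = 145.
Using row 4: -7 + 50 + 26 + 17 + ? → (4,2) = 145 − 86 = 59.
Using row 5: 29 + 20 + (-4) + 38 + ? → (5,4) = 145 − 83 = 62.
Using column 1: 11 + 65 + (-7) + 29 + ? → (2,1) = 145 − 98 = 47.
The remaining cell in column 3 is (1,3) = 145 − 92 = 53.
The remaining cell in column 5 is (1,5) = 145 − 110 = 35.
The remaining cell in row 1 is (1,4) = 145 − 101 = 44.
Row 2 must total 145; the given cells sum to 122, so (2,2) = 23.
Column 2: 2 + 23 + 59 + 20 + ? = 145, so (3,2) = 41.
Using column 4: 44 + 5 + 26 + 62 + ? → (3,4) = 145 − 137 = 8.

11 2 53 44 35 / 47 23 14 5 56 / 65 41 32 8 -1 / -7 59 50 26 17 / 29 20 -4 62 38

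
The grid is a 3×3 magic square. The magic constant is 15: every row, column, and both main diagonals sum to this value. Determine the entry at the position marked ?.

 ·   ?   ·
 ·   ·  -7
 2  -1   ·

From row 3, 15 − (2 + (-1)) gives (3,3) = 14.
Column 3 must total 15; the given cells sum to 7, so (1,3) = 8.
Anti-diagonal must total 15; the given cells sum to 10, so (2,2) = 5.
Row 2 needs 15; the known cells sum to -2, so (2,1) = 17.
Column 1: 17 + 2 + ? = 15, so (1,1) = -4.
The remaining cell in column 2 is (1,2) = 15 − 4 = 11.

11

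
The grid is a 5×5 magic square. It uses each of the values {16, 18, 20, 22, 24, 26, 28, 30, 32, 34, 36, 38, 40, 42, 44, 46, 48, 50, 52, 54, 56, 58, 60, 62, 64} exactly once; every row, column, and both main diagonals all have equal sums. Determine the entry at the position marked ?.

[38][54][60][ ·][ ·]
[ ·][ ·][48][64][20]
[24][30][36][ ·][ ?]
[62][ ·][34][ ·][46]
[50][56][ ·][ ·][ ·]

The 25 entries sum to 1000, so each line sums to 1000/5 = 200.
Using column 1: 38 + 24 + 62 + 50 + ? → (2,1) = 200 − 174 = 26.
Using column 3: 60 + 48 + 36 + 34 + ? → (5,3) = 200 − 178 = 22.
Row 2 must total 200; the given cells sum to 158, so (2,2) = 42.
Column 2: 54 + 42 + 30 + 56 + ? = 200, so (4,2) = 18.
Anti-diagonal: 64 + 36 + 18 + 50 + ? = 200, so (1,5) = 32.
Row 1 must total 200; the given cells sum to 184, so (1,4) = 16.
From row 4, 200 − (62 + 18 + 34 + 46) gives (4,4) = 40.
Main diagonal needs 200; the known cells sum to 156, so (5,5) = 44.
Row 5: 50 + 56 + 22 + 44 + ? = 200, so (5,4) = 28.
Column 4: 16 + 64 + 40 + 28 + ? = 200, so (3,4) = 52.
Column 5: 32 + 20 + 46 + 44 + ? = 200, so (3,5) = 58.

58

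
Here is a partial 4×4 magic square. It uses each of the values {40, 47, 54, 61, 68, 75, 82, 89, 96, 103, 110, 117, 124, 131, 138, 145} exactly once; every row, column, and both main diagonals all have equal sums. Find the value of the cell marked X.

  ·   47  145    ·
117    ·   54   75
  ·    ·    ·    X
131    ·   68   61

The 16 entries sum to 1480, so each line sums to 1480/4 = 370.
From row 2, 370 − (117 + 54 + 75) gives (2,2) = 124.
Row 4 must total 370; the given cells sum to 260, so (4,2) = 110.
From column 2, 370 − (47 + 124 + 110) gives (3,2) = 89.
Using column 3: 145 + 54 + 68 + ? → (3,3) = 370 − 267 = 103.
Using main diagonal: 124 + 103 + 61 + ? → (1,1) = 370 − 288 = 82.
Anti-diagonal must total 370; the given cells sum to 274, so (1,4) = 96.
Column 1: 82 + 117 + 131 + ? = 370, so (3,1) = 40.
Column 4: 96 + 75 + 61 + ? = 370, so (3,4) = 138.

138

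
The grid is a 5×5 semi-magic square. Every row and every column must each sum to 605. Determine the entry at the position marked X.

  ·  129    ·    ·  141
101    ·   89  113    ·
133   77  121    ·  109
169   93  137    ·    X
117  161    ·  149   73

Row 3 must total 605; the given cells sum to 440, so (3,4) = 165.
Row 5 needs 605; the known cells sum to 500, so (5,3) = 105.
Column 1 needs 605; the known cells sum to 520, so (1,1) = 85.
Using column 2: 129 + 77 + 93 + 161 + ? → (2,2) = 605 − 460 = 145.
Column 3 must total 605; the given cells sum to 452, so (1,3) = 153.
The remaining cell in row 1 is (1,4) = 605 − 508 = 97.
From row 2, 605 − (101 + 145 + 89 + 113) gives (2,5) = 157.
From column 4, 605 − (97 + 113 + 165 + 149) gives (4,4) = 81.
The remaining cell in column 5 is (4,5) = 605 − 480 = 125.

125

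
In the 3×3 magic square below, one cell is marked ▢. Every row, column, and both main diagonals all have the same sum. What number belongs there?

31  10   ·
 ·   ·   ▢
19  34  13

Row 3 is complete and sums to 66; that is the magic constant.
Row 1: 31 + 10 + ? = 66, so (1,3) = 25.
Column 1: 31 + 19 + ? = 66, so (2,1) = 16.
Column 2: 10 + 34 + ? = 66, so (2,2) = 22.
The remaining cell in column 3 is (2,3) = 66 − 38 = 28.

28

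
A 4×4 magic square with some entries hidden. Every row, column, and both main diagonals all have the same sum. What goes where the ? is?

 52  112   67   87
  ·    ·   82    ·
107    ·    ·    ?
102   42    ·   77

Row 1 is complete and sums to 318; that is the magic constant.
From row 4, 318 − (102 + 42 + 77) gives (4,3) = 97.
From column 1, 318 − (52 + 107 + 102) gives (2,1) = 57.
Column 3 needs 318; the known cells sum to 246, so (3,3) = 72.
Main diagonal must total 318; the given cells sum to 201, so (2,2) = 117.
Anti-diagonal: 87 + 82 + 102 + ? = 318, so (3,2) = 47.
From row 2, 318 − (57 + 117 + 82) gives (2,4) = 62.
Using row 3: 107 + 47 + 72 + ? → (3,4) = 318 − 226 = 92.

92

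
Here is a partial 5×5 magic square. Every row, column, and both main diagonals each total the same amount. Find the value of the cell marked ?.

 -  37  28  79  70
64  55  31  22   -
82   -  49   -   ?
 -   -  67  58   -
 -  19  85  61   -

Column 3 is complete and sums to 260; that is the magic constant.
Row 1 must total 260; the given cells sum to 214, so (1,1) = 46.
Using row 2: 64 + 55 + 31 + 22 + ? → (2,5) = 260 − 172 = 88.
Column 4 must total 260; the given cells sum to 220, so (3,4) = 40.
Using main diagonal: 46 + 55 + 49 + 58 + ? → (5,5) = 260 − 208 = 52.
Row 5 must total 260; the given cells sum to 217, so (5,1) = 43.
Using column 1: 46 + 64 + 82 + 43 + ? → (4,1) = 260 − 235 = 25.
Using anti-diagonal: 70 + 22 + 49 + 43 + ? → (4,2) = 260 − 184 = 76.
The remaining cell in row 4 is (4,5) = 260 − 226 = 34.
From column 2, 260 − (37 + 55 + 76 + 19) gives (3,2) = 73.
Column 5: 70 + 88 + 34 + 52 + ? = 260, so (3,5) = 16.

16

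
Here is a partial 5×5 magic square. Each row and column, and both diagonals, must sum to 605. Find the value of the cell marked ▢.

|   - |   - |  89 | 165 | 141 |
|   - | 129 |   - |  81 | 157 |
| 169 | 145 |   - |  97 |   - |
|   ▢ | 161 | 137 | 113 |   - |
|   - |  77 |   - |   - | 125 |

Using column 2: 129 + 145 + 161 + 77 + ? → (1,2) = 605 − 512 = 93.
Column 4: 165 + 81 + 97 + 113 + ? = 605, so (5,4) = 149.
Row 1 needs 605; the known cells sum to 488, so (1,1) = 117.
Main diagonal needs 605; the known cells sum to 484, so (3,3) = 121.
From anti-diagonal, 605 − (141 + 81 + 121 + 161) gives (5,1) = 101.
Row 3 must total 605; the given cells sum to 532, so (3,5) = 73.
From row 5, 605 − (101 + 77 + 149 + 125) gives (5,3) = 153.
Column 3 must total 605; the given cells sum to 500, so (2,3) = 105.
Column 5 needs 605; the known cells sum to 496, so (4,5) = 109.
The remaining cell in row 2 is (2,1) = 605 − 472 = 133.
The remaining cell in row 4 is (4,1) = 605 − 520 = 85.

85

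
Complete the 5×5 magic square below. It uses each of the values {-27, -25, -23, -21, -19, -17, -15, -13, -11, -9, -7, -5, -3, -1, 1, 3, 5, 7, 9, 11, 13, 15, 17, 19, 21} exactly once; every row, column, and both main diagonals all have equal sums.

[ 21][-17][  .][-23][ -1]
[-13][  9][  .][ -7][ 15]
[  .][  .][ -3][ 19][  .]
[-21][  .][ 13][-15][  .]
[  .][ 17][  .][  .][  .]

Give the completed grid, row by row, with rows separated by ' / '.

The 25 entries sum to -75, so each line sums to -75/5 = -15.
From row 1, -15 − (21 + (-17) + (-23) + (-1)) gives (1,3) = 5.
The remaining cell in row 2 is (2,3) = -15 − 4 = -19.
Using column 3: 5 + (-19) + (-3) + 13 + ? → (5,3) = -15 − (-4) = -11.
Column 4 must total -15; the given cells sum to -26, so (5,4) = 11.
Using main diagonal: 21 + 9 + (-3) + (-15) + ? → (5,5) = -15 − 12 = -27.
Using row 5: 17 + (-11) + 11 + (-27) + ? → (5,1) = -15 − (-10) = -5.
Column 1 must total -15; the given cells sum to -18, so (3,1) = 3.
Anti-diagonal must total -15; the given cells sum to -16, so (4,2) = 1.
Row 4: -21 + 1 + 13 + (-15) + ? = -15, so (4,5) = 7.
Using column 2: -17 + 9 + 1 + 17 + ? → (3,2) = -15 − 10 = -25.
Using column 5: -1 + 15 + 7 + (-27) + ? → (3,5) = -15 − (-6) = -9.

21 -17 5 -23 -1 / -13 9 -19 -7 15 / 3 -25 -3 19 -9 / -21 1 13 -15 7 / -5 17 -11 11 -27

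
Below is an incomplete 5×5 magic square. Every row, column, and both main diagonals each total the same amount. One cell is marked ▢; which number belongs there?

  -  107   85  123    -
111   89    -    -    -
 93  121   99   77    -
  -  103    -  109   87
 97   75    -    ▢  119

Column 2 is complete and sums to 495; that is the magic constant.
Row 3 needs 495; the known cells sum to 390, so (3,5) = 105.
Main diagonal: 89 + 99 + 109 + 119 + ? = 495, so (1,1) = 79.
Row 1 must total 495; the given cells sum to 394, so (1,5) = 101.
From column 1, 495 − (79 + 111 + 93 + 97) gives (4,1) = 115.
From column 5, 495 − (101 + 105 + 87 + 119) gives (2,5) = 83.
Anti-diagonal needs 495; the known cells sum to 400, so (2,4) = 95.
Row 2: 111 + 89 + 95 + 83 + ? = 495, so (2,3) = 117.
Row 4 must total 495; the given cells sum to 414, so (4,3) = 81.
Column 3: 85 + 117 + 99 + 81 + ? = 495, so (5,3) = 113.
Column 4: 123 + 95 + 77 + 109 + ? = 495, so (5,4) = 91.

91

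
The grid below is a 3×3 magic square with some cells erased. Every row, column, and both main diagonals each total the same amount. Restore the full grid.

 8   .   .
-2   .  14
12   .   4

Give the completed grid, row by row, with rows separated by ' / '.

8 10 0 / -2 6 14 / 12 2 4

Column 1 is already complete: 8 + -2 + 12 = 18, so that is the magic constant.
From row 2, 18 − (-2 + 14) gives (2,2) = 6.
Row 3 needs 18; the known cells sum to 16, so (3,2) = 2.
The remaining cell in column 2 is (1,2) = 18 − 8 = 10.
From column 3, 18 − (14 + 4) gives (1,3) = 0.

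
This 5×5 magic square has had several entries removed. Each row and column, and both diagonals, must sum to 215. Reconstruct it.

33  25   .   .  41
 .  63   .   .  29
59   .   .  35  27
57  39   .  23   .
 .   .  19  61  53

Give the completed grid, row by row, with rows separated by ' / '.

33 25 67 49 41 / 21 63 55 47 29 / 59 51 43 35 27 / 57 39 31 23 65 / 45 37 19 61 53

Column 5 needs 215; the known cells sum to 150, so (4,5) = 65.
Main diagonal needs 215; the known cells sum to 172, so (3,3) = 43.
Using row 3: 59 + 43 + 35 + 27 + ? → (3,2) = 215 − 164 = 51.
Row 4: 57 + 39 + 23 + 65 + ? = 215, so (4,3) = 31.
The remaining cell in column 2 is (5,2) = 215 − 178 = 37.
The remaining cell in row 5 is (5,1) = 215 − 170 = 45.
Column 1 needs 215; the known cells sum to 194, so (2,1) = 21.
Anti-diagonal: 41 + 43 + 39 + 45 + ? = 215, so (2,4) = 47.
Row 2 must total 215; the given cells sum to 160, so (2,3) = 55.
Column 3: 55 + 43 + 31 + 19 + ? = 215, so (1,3) = 67.
From column 4, 215 − (47 + 35 + 23 + 61) gives (1,4) = 49.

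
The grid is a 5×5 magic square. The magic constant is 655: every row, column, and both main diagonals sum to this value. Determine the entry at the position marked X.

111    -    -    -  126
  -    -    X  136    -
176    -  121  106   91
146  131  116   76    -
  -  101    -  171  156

Using row 3: 176 + 121 + 106 + 91 + ? → (3,2) = 655 − 494 = 161.
Using row 4: 146 + 131 + 116 + 76 + ? → (4,5) = 655 − 469 = 186.
Column 4 needs 655; the known cells sum to 489, so (1,4) = 166.
Column 5 must total 655; the given cells sum to 559, so (2,5) = 96.
Using main diagonal: 111 + 121 + 76 + 156 + ? → (2,2) = 655 − 464 = 191.
Using anti-diagonal: 126 + 136 + 121 + 131 + ? → (5,1) = 655 − 514 = 141.
Row 5: 141 + 101 + 171 + 156 + ? = 655, so (5,3) = 86.
From column 1, 655 − (111 + 176 + 146 + 141) gives (2,1) = 81.
Column 2 must total 655; the given cells sum to 584, so (1,2) = 71.
The remaining cell in row 1 is (1,3) = 655 − 474 = 181.
Row 2: 81 + 191 + 136 + 96 + ? = 655, so (2,3) = 151.

151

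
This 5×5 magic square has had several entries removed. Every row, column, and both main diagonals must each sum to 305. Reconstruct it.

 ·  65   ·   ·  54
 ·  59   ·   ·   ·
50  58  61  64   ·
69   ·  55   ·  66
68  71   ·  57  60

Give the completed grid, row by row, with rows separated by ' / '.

62 65 73 51 54 / 56 59 67 70 53 / 50 58 61 64 72 / 69 52 55 63 66 / 68 71 49 57 60

From row 3, 305 − (50 + 58 + 61 + 64) gives (3,5) = 72.
Using row 5: 68 + 71 + 57 + 60 + ? → (5,3) = 305 − 256 = 49.
Column 2 must total 305; the given cells sum to 253, so (4,2) = 52.
From column 5, 305 − (54 + 72 + 66 + 60) gives (2,5) = 53.
From anti-diagonal, 305 − (54 + 61 + 52 + 68) gives (2,4) = 70.
Using row 4: 69 + 52 + 55 + 66 + ? → (4,4) = 305 − 242 = 63.
Column 4 must total 305; the given cells sum to 254, so (1,4) = 51.
Main diagonal must total 305; the given cells sum to 243, so (1,1) = 62.
From row 1, 305 − (62 + 65 + 51 + 54) gives (1,3) = 73.
The remaining cell in column 1 is (2,1) = 305 − 249 = 56.
The remaining cell in column 3 is (2,3) = 305 − 238 = 67.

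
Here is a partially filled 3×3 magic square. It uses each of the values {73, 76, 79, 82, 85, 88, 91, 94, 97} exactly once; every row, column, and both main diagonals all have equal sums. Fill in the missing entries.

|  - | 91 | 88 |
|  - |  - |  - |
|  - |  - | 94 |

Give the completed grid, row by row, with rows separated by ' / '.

The 9 entries sum to 765, so each line sums to 765/3 = 255.
Row 1: 91 + 88 + ? = 255, so (1,1) = 76.
The remaining cell in column 3 is (2,3) = 255 − 182 = 73.
The remaining cell in main diagonal is (2,2) = 255 − 170 = 85.
Using anti-diagonal: 88 + 85 + ? → (3,1) = 255 − 173 = 82.
The remaining cell in row 2 is (2,1) = 255 − 158 = 97.
The remaining cell in row 3 is (3,2) = 255 − 176 = 79.

76 91 88 / 97 85 73 / 82 79 94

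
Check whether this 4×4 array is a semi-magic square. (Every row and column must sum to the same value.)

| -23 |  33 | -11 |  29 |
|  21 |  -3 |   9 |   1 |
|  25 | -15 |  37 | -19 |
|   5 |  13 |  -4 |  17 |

Row 1: -23 + 33 + (-11) + 29 = 28.
Row 2: 21 + (-3) + 9 + 1 = 28.
Row 3: 25 + (-15) + 37 + (-19) = 28.
Row 4: 5 + 13 + (-4) + 17 = 31.
Column 1: -23 + 21 + 25 + 5 = 28.
Column 2: 33 + (-3) + (-15) + 13 = 28.
Column 3: -11 + 9 + 37 + (-4) = 31.
Column 4: 29 + 1 + (-19) + 17 = 28.

No — column 3 sums to 31 but row 3 sums to 28.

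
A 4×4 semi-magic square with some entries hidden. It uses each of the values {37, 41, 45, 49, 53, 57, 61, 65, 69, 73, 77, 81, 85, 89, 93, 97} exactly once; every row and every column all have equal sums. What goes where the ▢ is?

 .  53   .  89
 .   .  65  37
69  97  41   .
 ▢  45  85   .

The 16 entries sum to 1072, so each line sums to 1072/4 = 268.
From row 3, 268 − (69 + 97 + 41) gives (3,4) = 61.
Using column 2: 53 + 97 + 45 + ? → (2,2) = 268 − 195 = 73.
Column 3 must total 268; the given cells sum to 191, so (1,3) = 77.
From column 4, 268 − (89 + 37 + 61) gives (4,4) = 81.
From row 1, 268 − (53 + 77 + 89) gives (1,1) = 49.
From row 2, 268 − (73 + 65 + 37) gives (2,1) = 93.
Using row 4: 45 + 85 + 81 + ? → (4,1) = 268 − 211 = 57.

57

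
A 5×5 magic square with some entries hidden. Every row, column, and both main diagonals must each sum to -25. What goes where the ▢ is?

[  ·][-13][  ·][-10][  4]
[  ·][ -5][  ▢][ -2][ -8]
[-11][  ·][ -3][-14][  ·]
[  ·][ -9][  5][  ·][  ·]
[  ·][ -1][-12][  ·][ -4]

-16

The remaining cell in column 2 is (3,2) = -25 − (-28) = 3.
Anti-diagonal: 4 + (-2) + (-3) + (-9) + ? = -25, so (5,1) = -15.
Using row 3: -11 + 3 + (-3) + (-14) + ? → (3,5) = -25 − (-25) = 0.
Row 5 must total -25; the given cells sum to -32, so (5,4) = 7.
The remaining cell in column 4 is (4,4) = -25 − (-19) = -6.
From column 5, -25 − (4 + (-8) + 0 + (-4)) gives (4,5) = -17.
Main diagonal: -5 + (-3) + (-6) + (-4) + ? = -25, so (1,1) = -7.
Row 1: -7 + (-13) + (-10) + 4 + ? = -25, so (1,3) = 1.
Row 4: -9 + 5 + (-6) + (-17) + ? = -25, so (4,1) = 2.
From column 1, -25 − (-7 + (-11) + 2 + (-15)) gives (2,1) = 6.
Column 3 must total -25; the given cells sum to -9, so (2,3) = -16.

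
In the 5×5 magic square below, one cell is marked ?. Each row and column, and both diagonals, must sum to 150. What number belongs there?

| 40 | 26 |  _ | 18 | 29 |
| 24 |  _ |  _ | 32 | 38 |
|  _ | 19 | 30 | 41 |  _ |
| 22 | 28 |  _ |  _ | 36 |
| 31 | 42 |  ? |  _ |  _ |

Row 1 needs 150; the known cells sum to 113, so (1,3) = 37.
Column 1 must total 150; the given cells sum to 117, so (3,1) = 33.
Column 2 must total 150; the given cells sum to 115, so (2,2) = 35.
Using row 2: 24 + 35 + 32 + 38 + ? → (2,3) = 150 − 129 = 21.
Using row 3: 33 + 19 + 30 + 41 + ? → (3,5) = 150 − 123 = 27.
Column 5 must total 150; the given cells sum to 130, so (5,5) = 20.
Main diagonal must total 150; the given cells sum to 125, so (4,4) = 25.
Row 4 needs 150; the known cells sum to 111, so (4,3) = 39.
Column 3 must total 150; the given cells sum to 127, so (5,3) = 23.

23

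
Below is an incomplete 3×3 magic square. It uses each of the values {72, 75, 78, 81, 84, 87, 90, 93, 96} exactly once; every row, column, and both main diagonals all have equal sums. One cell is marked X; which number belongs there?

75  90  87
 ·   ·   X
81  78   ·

72

The 9 entries sum to 756, so each line sums to 756/3 = 252.
The remaining cell in row 3 is (3,3) = 252 − 159 = 93.
The remaining cell in column 1 is (2,1) = 252 − 156 = 96.
Column 2: 90 + 78 + ? = 252, so (2,2) = 84.
Column 3 must total 252; the given cells sum to 180, so (2,3) = 72.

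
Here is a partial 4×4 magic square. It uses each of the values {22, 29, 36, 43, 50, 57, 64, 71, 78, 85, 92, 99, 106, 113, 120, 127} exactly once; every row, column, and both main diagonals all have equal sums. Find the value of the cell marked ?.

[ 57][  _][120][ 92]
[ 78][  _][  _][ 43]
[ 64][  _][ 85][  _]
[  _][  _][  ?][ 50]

22

The 16 entries sum to 1192, so each line sums to 1192/4 = 298.
Row 1: 57 + 120 + 92 + ? = 298, so (1,2) = 29.
Column 1: 57 + 78 + 64 + ? = 298, so (4,1) = 99.
Column 4 must total 298; the given cells sum to 185, so (3,4) = 113.
Main diagonal: 57 + 85 + 50 + ? = 298, so (2,2) = 106.
Using row 2: 78 + 106 + 43 + ? → (2,3) = 298 − 227 = 71.
The remaining cell in row 3 is (3,2) = 298 − 262 = 36.
From column 2, 298 − (29 + 106 + 36) gives (4,2) = 127.
Column 3 must total 298; the given cells sum to 276, so (4,3) = 22.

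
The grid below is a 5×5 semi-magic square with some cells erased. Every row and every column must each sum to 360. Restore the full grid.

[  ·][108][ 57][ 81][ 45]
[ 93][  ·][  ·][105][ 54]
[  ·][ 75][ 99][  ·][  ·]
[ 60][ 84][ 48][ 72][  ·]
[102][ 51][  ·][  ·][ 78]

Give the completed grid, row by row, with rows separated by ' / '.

From row 1, 360 − (108 + 57 + 81 + 45) gives (1,1) = 69.
Row 4: 60 + 84 + 48 + 72 + ? = 360, so (4,5) = 96.
The remaining cell in column 1 is (3,1) = 360 − 324 = 36.
Column 2 needs 360; the known cells sum to 318, so (2,2) = 42.
The remaining cell in column 5 is (3,5) = 360 − 273 = 87.
Using row 2: 93 + 42 + 105 + 54 + ? → (2,3) = 360 − 294 = 66.
From row 3, 360 − (36 + 75 + 99 + 87) gives (3,4) = 63.
From column 3, 360 − (57 + 66 + 99 + 48) gives (5,3) = 90.
From column 4, 360 − (81 + 105 + 63 + 72) gives (5,4) = 39.

69 108 57 81 45 / 93 42 66 105 54 / 36 75 99 63 87 / 60 84 48 72 96 / 102 51 90 39 78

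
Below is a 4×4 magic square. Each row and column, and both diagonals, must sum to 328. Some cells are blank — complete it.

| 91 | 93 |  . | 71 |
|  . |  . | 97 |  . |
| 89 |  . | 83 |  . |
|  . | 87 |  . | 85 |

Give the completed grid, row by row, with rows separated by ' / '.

Row 1: 91 + 93 + 71 + ? = 328, so (1,3) = 73.
Using column 3: 73 + 97 + 83 + ? → (4,3) = 328 − 253 = 75.
Using main diagonal: 91 + 83 + 85 + ? → (2,2) = 328 − 259 = 69.
Using row 4: 87 + 75 + 85 + ? → (4,1) = 328 − 247 = 81.
Using column 1: 91 + 89 + 81 + ? → (2,1) = 328 − 261 = 67.
From column 2, 328 − (93 + 69 + 87) gives (3,2) = 79.
Using row 2: 67 + 69 + 97 + ? → (2,4) = 328 − 233 = 95.
Row 3 needs 328; the known cells sum to 251, so (3,4) = 77.

91 93 73 71 / 67 69 97 95 / 89 79 83 77 / 81 87 75 85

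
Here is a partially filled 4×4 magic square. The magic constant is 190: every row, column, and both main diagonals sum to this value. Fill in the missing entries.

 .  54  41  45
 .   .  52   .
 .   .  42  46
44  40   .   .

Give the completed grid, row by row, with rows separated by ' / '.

From row 1, 190 − (54 + 41 + 45) gives (1,1) = 50.
Column 3 needs 190; the known cells sum to 135, so (4,3) = 55.
Anti-diagonal needs 190; the known cells sum to 141, so (3,2) = 49.
From row 3, 190 − (49 + 42 + 46) gives (3,1) = 53.
Row 4: 44 + 40 + 55 + ? = 190, so (4,4) = 51.
The remaining cell in column 1 is (2,1) = 190 − 147 = 43.
Using column 2: 54 + 49 + 40 + ? → (2,2) = 190 − 143 = 47.
The remaining cell in column 4 is (2,4) = 190 − 142 = 48.

50 54 41 45 / 43 47 52 48 / 53 49 42 46 / 44 40 55 51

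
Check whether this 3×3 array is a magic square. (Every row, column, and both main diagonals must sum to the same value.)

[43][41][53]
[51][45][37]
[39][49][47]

Row 1: 43 + 41 + 53 = 137.
Row 2: 51 + 45 + 37 = 133.
Row 3: 39 + 49 + 47 = 135.
Column 1: 43 + 51 + 39 = 133.
Column 2: 41 + 45 + 49 = 135.
Column 3: 53 + 37 + 47 = 137.
Main diagonal: 43 + 45 + 47 = 135.
Anti-diagonal: 53 + 45 + 39 = 137.

No — column 3 sums to 137 but column 1 sums to 133.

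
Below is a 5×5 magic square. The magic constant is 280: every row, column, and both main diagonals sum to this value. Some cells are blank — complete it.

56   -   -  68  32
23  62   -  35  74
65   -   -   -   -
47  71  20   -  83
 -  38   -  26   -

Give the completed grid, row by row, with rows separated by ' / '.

56 80 44 68 32 / 23 62 86 35 74 / 65 29 53 92 41 / 47 71 20 59 83 / 89 38 77 26 50

Using row 2: 23 + 62 + 35 + 74 + ? → (2,3) = 280 − 194 = 86.
Row 4: 47 + 71 + 20 + 83 + ? = 280, so (4,4) = 59.
Column 1 needs 280; the known cells sum to 191, so (5,1) = 89.
Column 4 must total 280; the given cells sum to 188, so (3,4) = 92.
Anti-diagonal: 32 + 35 + 71 + 89 + ? = 280, so (3,3) = 53.
From main diagonal, 280 − (56 + 62 + 53 + 59) gives (5,5) = 50.
From row 5, 280 − (89 + 38 + 26 + 50) gives (5,3) = 77.
Column 3 needs 280; the known cells sum to 236, so (1,3) = 44.
Using column 5: 32 + 74 + 83 + 50 + ? → (3,5) = 280 − 239 = 41.
Row 1 needs 280; the known cells sum to 200, so (1,2) = 80.
Row 3 needs 280; the known cells sum to 251, so (3,2) = 29.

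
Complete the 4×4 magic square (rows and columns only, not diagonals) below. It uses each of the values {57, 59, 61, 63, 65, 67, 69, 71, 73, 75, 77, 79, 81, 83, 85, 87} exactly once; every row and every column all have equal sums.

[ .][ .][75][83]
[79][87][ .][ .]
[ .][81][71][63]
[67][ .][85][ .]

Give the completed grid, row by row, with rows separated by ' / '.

69 61 75 83 / 79 87 57 65 / 73 81 71 63 / 67 59 85 77

The 16 entries sum to 1152, so each line sums to 1152/4 = 288.
From row 3, 288 − (81 + 71 + 63) gives (3,1) = 73.
From column 1, 288 − (79 + 73 + 67) gives (1,1) = 69.
Column 3 must total 288; the given cells sum to 231, so (2,3) = 57.
From row 1, 288 − (69 + 75 + 83) gives (1,2) = 61.
Row 2 needs 288; the known cells sum to 223, so (2,4) = 65.
Column 2 needs 288; the known cells sum to 229, so (4,2) = 59.
The remaining cell in column 4 is (4,4) = 288 − 211 = 77.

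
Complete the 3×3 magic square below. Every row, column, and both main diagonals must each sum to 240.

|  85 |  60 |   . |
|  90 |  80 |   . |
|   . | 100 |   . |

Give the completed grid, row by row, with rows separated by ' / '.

From row 1, 240 − (85 + 60) gives (1,3) = 95.
Row 2: 90 + 80 + ? = 240, so (2,3) = 70.
Column 1 must total 240; the given cells sum to 175, so (3,1) = 65.
Using column 3: 95 + 70 + ? → (3,3) = 240 − 165 = 75.

85 60 95 / 90 80 70 / 65 100 75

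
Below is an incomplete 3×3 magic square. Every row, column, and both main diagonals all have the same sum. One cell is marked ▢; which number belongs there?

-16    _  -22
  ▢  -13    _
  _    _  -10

-19

Main diagonal is complete and sums to -39; that is the magic constant.
Row 1 needs -39; the known cells sum to -38, so (1,2) = -1.
The remaining cell in column 2 is (3,2) = -39 − (-14) = -25.
From column 3, -39 − (-22 + (-10)) gives (2,3) = -7.
The remaining cell in anti-diagonal is (3,1) = -39 − (-35) = -4.
From row 2, -39 − (-13 + (-7)) gives (2,1) = -19.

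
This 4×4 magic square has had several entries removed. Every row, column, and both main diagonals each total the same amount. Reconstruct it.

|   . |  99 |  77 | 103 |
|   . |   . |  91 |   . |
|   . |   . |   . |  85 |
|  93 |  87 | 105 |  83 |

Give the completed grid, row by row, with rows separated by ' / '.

Row 4 is already complete: 93 + 87 + 105 + 83 = 368, so that is the magic constant.
Row 1: 99 + 77 + 103 + ? = 368, so (1,1) = 89.
Column 3: 77 + 91 + 105 + ? = 368, so (3,3) = 95.
The remaining cell in column 4 is (2,4) = 368 − 271 = 97.
From main diagonal, 368 − (89 + 95 + 83) gives (2,2) = 101.
Anti-diagonal: 103 + 91 + 93 + ? = 368, so (3,2) = 81.
Row 2 must total 368; the given cells sum to 289, so (2,1) = 79.
Row 3 needs 368; the known cells sum to 261, so (3,1) = 107.

89 99 77 103 / 79 101 91 97 / 107 81 95 85 / 93 87 105 83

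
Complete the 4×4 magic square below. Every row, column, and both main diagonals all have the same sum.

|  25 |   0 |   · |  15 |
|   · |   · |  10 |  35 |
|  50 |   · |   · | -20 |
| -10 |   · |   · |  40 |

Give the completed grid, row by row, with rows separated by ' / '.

25 0 30 15 / 5 20 10 35 / 50 55 -15 -20 / -10 -5 45 40

Column 4 is already complete: 15 + 35 + -20 + 40 = 70, so that is the magic constant.
Row 1 must total 70; the given cells sum to 40, so (1,3) = 30.
Column 1 needs 70; the known cells sum to 65, so (2,1) = 5.
Anti-diagonal: 15 + 10 + (-10) + ? = 70, so (3,2) = 55.
From row 2, 70 − (5 + 10 + 35) gives (2,2) = 20.
From row 3, 70 − (50 + 55 + (-20)) gives (3,3) = -15.
Column 2: 0 + 20 + 55 + ? = 70, so (4,2) = -5.
The remaining cell in column 3 is (4,3) = 70 − 25 = 45.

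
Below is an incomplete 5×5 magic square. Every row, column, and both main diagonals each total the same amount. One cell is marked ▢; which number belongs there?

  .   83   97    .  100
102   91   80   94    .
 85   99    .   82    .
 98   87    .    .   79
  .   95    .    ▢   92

Column 2 is complete and sums to 455; that is the magic constant.
The remaining cell in row 2 is (2,5) = 455 − 367 = 88.
The remaining cell in column 5 is (3,5) = 455 − 359 = 96.
From row 3, 455 − (85 + 99 + 82 + 96) gives (3,3) = 93.
From anti-diagonal, 455 − (100 + 94 + 93 + 87) gives (5,1) = 81.
Column 1: 102 + 85 + 98 + 81 + ? = 455, so (1,1) = 89.
From main diagonal, 455 − (89 + 91 + 93 + 92) gives (4,4) = 90.
Row 1: 89 + 83 + 97 + 100 + ? = 455, so (1,4) = 86.
Using row 4: 98 + 87 + 90 + 79 + ? → (4,3) = 455 − 354 = 101.
Column 3: 97 + 80 + 93 + 101 + ? = 455, so (5,3) = 84.
Using column 4: 86 + 94 + 82 + 90 + ? → (5,4) = 455 − 352 = 103.

103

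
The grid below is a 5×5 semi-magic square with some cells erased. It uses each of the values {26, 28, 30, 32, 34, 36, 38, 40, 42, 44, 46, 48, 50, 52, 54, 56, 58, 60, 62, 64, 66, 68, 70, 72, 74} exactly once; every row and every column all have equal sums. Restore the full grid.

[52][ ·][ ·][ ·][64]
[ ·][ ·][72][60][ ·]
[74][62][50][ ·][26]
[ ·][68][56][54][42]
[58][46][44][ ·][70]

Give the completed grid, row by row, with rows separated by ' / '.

The 25 entries sum to 1250, so each line sums to 1250/5 = 250.
Row 3 must total 250; the given cells sum to 212, so (3,4) = 38.
Using row 4: 68 + 56 + 54 + 42 + ? → (4,1) = 250 − 220 = 30.
Using row 5: 58 + 46 + 44 + 70 + ? → (5,4) = 250 − 218 = 32.
Column 1 needs 250; the known cells sum to 214, so (2,1) = 36.
Using column 3: 72 + 50 + 56 + 44 + ? → (1,3) = 250 − 222 = 28.
Column 4 needs 250; the known cells sum to 184, so (1,4) = 66.
Column 5 needs 250; the known cells sum to 202, so (2,5) = 48.
Row 1 must total 250; the given cells sum to 210, so (1,2) = 40.
Using row 2: 36 + 72 + 60 + 48 + ? → (2,2) = 250 − 216 = 34.

52 40 28 66 64 / 36 34 72 60 48 / 74 62 50 38 26 / 30 68 56 54 42 / 58 46 44 32 70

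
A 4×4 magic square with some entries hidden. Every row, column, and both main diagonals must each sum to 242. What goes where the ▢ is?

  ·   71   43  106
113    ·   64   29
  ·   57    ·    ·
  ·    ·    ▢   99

50

Row 1 needs 242; the known cells sum to 220, so (1,1) = 22.
Row 2 must total 242; the given cells sum to 206, so (2,2) = 36.
Column 2 needs 242; the known cells sum to 164, so (4,2) = 78.
Column 4 needs 242; the known cells sum to 234, so (3,4) = 8.
Using main diagonal: 22 + 36 + 99 + ? → (3,3) = 242 − 157 = 85.
Anti-diagonal: 106 + 64 + 57 + ? = 242, so (4,1) = 15.
Row 3 needs 242; the known cells sum to 150, so (3,1) = 92.
From row 4, 242 − (15 + 78 + 99) gives (4,3) = 50.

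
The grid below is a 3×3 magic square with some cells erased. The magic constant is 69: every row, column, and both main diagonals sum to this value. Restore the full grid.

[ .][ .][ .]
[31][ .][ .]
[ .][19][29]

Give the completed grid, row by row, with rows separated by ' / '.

Using row 3: 19 + 29 + ? → (3,1) = 69 − 48 = 21.
From column 1, 69 − (31 + 21) gives (1,1) = 17.
Main diagonal must total 69; the given cells sum to 46, so (2,2) = 23.
Using anti-diagonal: 23 + 21 + ? → (1,3) = 69 − 44 = 25.
Row 1 must total 69; the given cells sum to 42, so (1,2) = 27.
Using row 2: 31 + 23 + ? → (2,3) = 69 − 54 = 15.

17 27 25 / 31 23 15 / 21 19 29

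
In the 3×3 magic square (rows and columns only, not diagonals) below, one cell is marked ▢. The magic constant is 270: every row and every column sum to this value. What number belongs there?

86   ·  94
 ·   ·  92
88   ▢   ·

98

Row 1: 86 + 94 + ? = 270, so (1,2) = 90.
Column 1: 86 + 88 + ? = 270, so (2,1) = 96.
Column 3 needs 270; the known cells sum to 186, so (3,3) = 84.
Row 2: 96 + 92 + ? = 270, so (2,2) = 82.
Row 3 must total 270; the given cells sum to 172, so (3,2) = 98.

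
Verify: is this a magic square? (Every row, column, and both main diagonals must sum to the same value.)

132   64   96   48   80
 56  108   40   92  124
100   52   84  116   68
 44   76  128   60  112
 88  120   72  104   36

Yes

Row 1: 132 + 64 + 96 + 48 + 80 = 420.
Row 2: 56 + 108 + 40 + 92 + 124 = 420.
Row 3: 100 + 52 + 84 + 116 + 68 = 420.
Row 4: 44 + 76 + 128 + 60 + 112 = 420.
Row 5: 88 + 120 + 72 + 104 + 36 = 420.
Column 1: 132 + 56 + 100 + 44 + 88 = 420.
Column 2: 64 + 108 + 52 + 76 + 120 = 420.
Column 3: 96 + 40 + 84 + 128 + 72 = 420.
Column 4: 48 + 92 + 116 + 60 + 104 = 420.
Column 5: 80 + 124 + 68 + 112 + 36 = 420.
Main diagonal: 132 + 108 + 84 + 60 + 36 = 420.
Anti-diagonal: 80 + 92 + 84 + 76 + 88 = 420.
All lines sum to 420.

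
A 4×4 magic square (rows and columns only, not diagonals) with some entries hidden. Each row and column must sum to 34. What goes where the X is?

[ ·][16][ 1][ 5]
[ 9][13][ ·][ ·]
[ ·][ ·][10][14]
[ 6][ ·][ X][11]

15

Row 1 must total 34; the given cells sum to 22, so (1,1) = 12.
The remaining cell in column 1 is (3,1) = 34 − 27 = 7.
From column 4, 34 − (5 + 14 + 11) gives (2,4) = 4.
From row 2, 34 − (9 + 13 + 4) gives (2,3) = 8.
Row 3 needs 34; the known cells sum to 31, so (3,2) = 3.
The remaining cell in column 2 is (4,2) = 34 − 32 = 2.
Column 3: 1 + 8 + 10 + ? = 34, so (4,3) = 15.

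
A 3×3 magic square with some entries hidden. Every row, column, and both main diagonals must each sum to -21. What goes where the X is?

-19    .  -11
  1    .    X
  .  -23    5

Row 1 must total -21; the given cells sum to -30, so (1,2) = 9.
From row 3, -21 − (-23 + 5) gives (3,1) = -3.
The remaining cell in column 2 is (2,2) = -21 − (-14) = -7.
The remaining cell in column 3 is (2,3) = -21 − (-6) = -15.

-15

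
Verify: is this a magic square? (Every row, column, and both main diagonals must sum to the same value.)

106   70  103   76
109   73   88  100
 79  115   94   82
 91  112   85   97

No — column 1 sums to 385 but anti-diagonal sums to 370.

Row 1: 106 + 70 + 103 + 76 = 355.
Row 2: 109 + 73 + 88 + 100 = 370.
Row 3: 79 + 115 + 94 + 82 = 370.
Row 4: 91 + 112 + 85 + 97 = 385.
Column 1: 106 + 109 + 79 + 91 = 385.
Column 2: 70 + 73 + 115 + 112 = 370.
Column 3: 103 + 88 + 94 + 85 = 370.
Column 4: 76 + 100 + 82 + 97 = 355.
Main diagonal: 106 + 73 + 94 + 97 = 370.
Anti-diagonal: 76 + 88 + 115 + 91 = 370.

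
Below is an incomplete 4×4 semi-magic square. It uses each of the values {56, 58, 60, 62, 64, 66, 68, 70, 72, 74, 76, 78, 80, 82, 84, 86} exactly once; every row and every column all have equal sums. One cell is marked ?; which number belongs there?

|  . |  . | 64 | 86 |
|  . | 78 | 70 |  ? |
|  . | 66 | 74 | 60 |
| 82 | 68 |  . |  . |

The 16 entries sum to 1136, so each line sums to 1136/4 = 284.
Row 3: 66 + 74 + 60 + ? = 284, so (3,1) = 84.
Column 2: 78 + 66 + 68 + ? = 284, so (1,2) = 72.
Column 3 must total 284; the given cells sum to 208, so (4,3) = 76.
Row 1 needs 284; the known cells sum to 222, so (1,1) = 62.
From row 4, 284 − (82 + 68 + 76) gives (4,4) = 58.
From column 1, 284 − (62 + 84 + 82) gives (2,1) = 56.
From column 4, 284 − (86 + 60 + 58) gives (2,4) = 80.

80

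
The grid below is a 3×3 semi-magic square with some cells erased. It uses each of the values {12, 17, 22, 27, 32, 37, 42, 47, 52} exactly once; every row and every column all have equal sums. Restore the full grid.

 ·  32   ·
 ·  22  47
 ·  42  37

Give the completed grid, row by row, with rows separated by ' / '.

The 9 entries sum to 288, so each line sums to 288/3 = 96.
Using row 2: 22 + 47 + ? → (2,1) = 96 − 69 = 27.
Using row 3: 42 + 37 + ? → (3,1) = 96 − 79 = 17.
Using column 1: 27 + 17 + ? → (1,1) = 96 − 44 = 52.
Column 3 needs 96; the known cells sum to 84, so (1,3) = 12.

52 32 12 / 27 22 47 / 17 42 37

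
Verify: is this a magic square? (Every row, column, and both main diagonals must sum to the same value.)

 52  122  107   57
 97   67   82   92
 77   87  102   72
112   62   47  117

Yes

Row 1: 52 + 122 + 107 + 57 = 338.
Row 2: 97 + 67 + 82 + 92 = 338.
Row 3: 77 + 87 + 102 + 72 = 338.
Row 4: 112 + 62 + 47 + 117 = 338.
Column 1: 52 + 97 + 77 + 112 = 338.
Column 2: 122 + 67 + 87 + 62 = 338.
Column 3: 107 + 82 + 102 + 47 = 338.
Column 4: 57 + 92 + 72 + 117 = 338.
Main diagonal: 52 + 67 + 102 + 117 = 338.
Anti-diagonal: 57 + 82 + 87 + 112 = 338.
All lines sum to 338.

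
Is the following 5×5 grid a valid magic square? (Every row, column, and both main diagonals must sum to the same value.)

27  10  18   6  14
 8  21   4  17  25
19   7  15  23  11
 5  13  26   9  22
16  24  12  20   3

Row 1: 27 + 10 + 18 + 6 + 14 = 75.
Row 2: 8 + 21 + 4 + 17 + 25 = 75.
Row 3: 19 + 7 + 15 + 23 + 11 = 75.
Row 4: 5 + 13 + 26 + 9 + 22 = 75.
Row 5: 16 + 24 + 12 + 20 + 3 = 75.
Column 1: 27 + 8 + 19 + 5 + 16 = 75.
Column 2: 10 + 21 + 7 + 13 + 24 = 75.
Column 3: 18 + 4 + 15 + 26 + 12 = 75.
Column 4: 6 + 17 + 23 + 9 + 20 = 75.
Column 5: 14 + 25 + 11 + 22 + 3 = 75.
Main diagonal: 27 + 21 + 15 + 9 + 3 = 75.
Anti-diagonal: 14 + 17 + 15 + 13 + 16 = 75.
All lines sum to 75.

Yes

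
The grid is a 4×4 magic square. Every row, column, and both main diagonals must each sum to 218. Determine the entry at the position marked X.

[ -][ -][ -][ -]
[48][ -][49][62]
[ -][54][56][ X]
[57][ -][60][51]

Using row 2: 48 + 49 + 62 + ? → (2,2) = 218 − 159 = 59.
Row 4: 57 + 60 + 51 + ? = 218, so (4,2) = 50.
The remaining cell in column 2 is (1,2) = 218 − 163 = 55.
Column 3 needs 218; the known cells sum to 165, so (1,3) = 53.
Main diagonal must total 218; the given cells sum to 166, so (1,1) = 52.
Anti-diagonal must total 218; the given cells sum to 160, so (1,4) = 58.
Column 1 must total 218; the given cells sum to 157, so (3,1) = 61.
The remaining cell in column 4 is (3,4) = 218 − 171 = 47.

47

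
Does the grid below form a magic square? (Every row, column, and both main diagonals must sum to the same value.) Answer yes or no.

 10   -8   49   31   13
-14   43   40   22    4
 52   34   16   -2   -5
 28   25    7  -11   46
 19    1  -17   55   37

Yes

Row 1: 10 + (-8) + 49 + 31 + 13 = 95.
Row 2: -14 + 43 + 40 + 22 + 4 = 95.
Row 3: 52 + 34 + 16 + (-2) + (-5) = 95.
Row 4: 28 + 25 + 7 + (-11) + 46 = 95.
Row 5: 19 + 1 + (-17) + 55 + 37 = 95.
Column 1: 10 + (-14) + 52 + 28 + 19 = 95.
Column 2: -8 + 43 + 34 + 25 + 1 = 95.
Column 3: 49 + 40 + 16 + 7 + (-17) = 95.
Column 4: 31 + 22 + (-2) + (-11) + 55 = 95.
Column 5: 13 + 4 + (-5) + 46 + 37 = 95.
Main diagonal: 10 + 43 + 16 + (-11) + 37 = 95.
Anti-diagonal: 13 + 22 + 16 + 25 + 19 = 95.
All lines sum to 95.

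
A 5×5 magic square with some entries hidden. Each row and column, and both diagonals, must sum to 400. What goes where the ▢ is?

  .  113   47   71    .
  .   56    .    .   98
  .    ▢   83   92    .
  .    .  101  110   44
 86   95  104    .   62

From row 5, 400 − (86 + 95 + 104 + 62) gives (5,4) = 53.
From column 3, 400 − (47 + 83 + 101 + 104) gives (2,3) = 65.
Column 4 must total 400; the given cells sum to 326, so (2,4) = 74.
Main diagonal must total 400; the given cells sum to 311, so (1,1) = 89.
The remaining cell in row 1 is (1,5) = 400 − 320 = 80.
Row 2 must total 400; the given cells sum to 293, so (2,1) = 107.
Column 5: 80 + 98 + 44 + 62 + ? = 400, so (3,5) = 116.
Anti-diagonal: 80 + 74 + 83 + 86 + ? = 400, so (4,2) = 77.
The remaining cell in row 4 is (4,1) = 400 − 332 = 68.
Column 1 must total 400; the given cells sum to 350, so (3,1) = 50.
Column 2 needs 400; the known cells sum to 341, so (3,2) = 59.

59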